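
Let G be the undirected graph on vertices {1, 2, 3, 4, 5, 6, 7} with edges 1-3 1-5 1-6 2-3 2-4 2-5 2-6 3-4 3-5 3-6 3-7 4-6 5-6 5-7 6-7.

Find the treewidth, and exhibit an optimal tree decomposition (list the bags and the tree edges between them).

Treewidth 3.
One optimal decomposition is:
Bags: B1 = {2, 3, 4, 6}  B2 = {2, 3, 5, 6}  B3 = {1, 3, 5, 6}  B4 = {3, 5, 6, 7}
Tree: B1–B2, B2–B3, B3–B4

The largest bag has 4 vertices, giving width 3; this decomposition certifies tw(G) ≤ 3. Conversely, {2, 3, 4, 6} is a clique of size 4, and the vertices of any clique must share a bag in every tree decomposition; so some bag has ≥ 4 vertices and tw(G) ≥ 3. Combining the bounds, tw(G) = 3.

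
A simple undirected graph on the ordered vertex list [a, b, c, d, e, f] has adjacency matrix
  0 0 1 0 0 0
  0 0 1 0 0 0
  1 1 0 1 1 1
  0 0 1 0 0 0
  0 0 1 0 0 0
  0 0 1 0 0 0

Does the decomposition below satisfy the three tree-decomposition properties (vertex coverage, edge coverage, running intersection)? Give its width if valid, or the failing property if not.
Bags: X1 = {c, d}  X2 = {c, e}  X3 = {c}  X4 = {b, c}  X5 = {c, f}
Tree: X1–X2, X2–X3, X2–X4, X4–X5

No — vertex a appears in no bag.

A tree decomposition must satisfy three properties: every vertex lies in some bag; for every edge, both endpoints lie together in some bag; and for every vertex, the bags containing it form a connected subtree. Here vertex a appears in no bag, so the decomposition is invalid.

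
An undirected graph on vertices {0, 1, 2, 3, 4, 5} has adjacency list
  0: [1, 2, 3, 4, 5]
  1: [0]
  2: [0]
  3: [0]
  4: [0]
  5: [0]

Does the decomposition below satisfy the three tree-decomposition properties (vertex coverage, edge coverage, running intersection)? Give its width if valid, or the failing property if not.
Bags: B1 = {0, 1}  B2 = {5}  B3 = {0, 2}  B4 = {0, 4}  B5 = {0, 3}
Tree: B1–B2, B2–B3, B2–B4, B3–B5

A tree decomposition must satisfy three properties: every vertex lies in some bag; for every edge, both endpoints lie together in some bag; and for every vertex, the bags containing it form a connected subtree. Here edge (0,5) lies in no bag, so the decomposition is invalid.

No — edge (0,5) lies in no bag.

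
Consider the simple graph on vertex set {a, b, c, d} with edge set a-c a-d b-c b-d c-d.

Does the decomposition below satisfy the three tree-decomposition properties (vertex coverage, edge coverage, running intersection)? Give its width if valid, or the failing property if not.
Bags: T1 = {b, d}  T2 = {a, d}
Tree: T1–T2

No — vertex c appears in no bag.

A tree decomposition must satisfy three properties: every vertex lies in some bag; for every edge, both endpoints lie together in some bag; and for every vertex, the bags containing it form a connected subtree. Here vertex c appears in no bag, so the decomposition is invalid.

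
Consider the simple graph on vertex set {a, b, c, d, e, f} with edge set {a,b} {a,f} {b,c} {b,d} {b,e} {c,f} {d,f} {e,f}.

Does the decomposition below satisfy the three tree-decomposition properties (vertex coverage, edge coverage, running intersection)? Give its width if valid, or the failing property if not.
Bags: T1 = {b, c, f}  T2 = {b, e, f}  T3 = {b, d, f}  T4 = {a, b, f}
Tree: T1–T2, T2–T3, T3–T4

Yes; width 2.

Vertex coverage: the bags together contain {a, b, c, d, e, f}, the full vertex set. Edge coverage: each edge of G has both endpoints in at least one bag. Running intersection: for every vertex, the bags containing it form a connected subtree. All three properties hold, so this is a valid tree decomposition of width max|bag| − 1 = 2, and hence tw(G) ≤ 2.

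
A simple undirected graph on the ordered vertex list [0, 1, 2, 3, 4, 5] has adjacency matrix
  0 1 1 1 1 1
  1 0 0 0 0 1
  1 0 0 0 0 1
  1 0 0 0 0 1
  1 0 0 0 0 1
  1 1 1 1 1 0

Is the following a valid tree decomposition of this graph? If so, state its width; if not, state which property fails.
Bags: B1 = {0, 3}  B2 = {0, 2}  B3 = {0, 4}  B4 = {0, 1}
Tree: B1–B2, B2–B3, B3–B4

A tree decomposition must satisfy three properties: every vertex lies in some bag; for every edge, both endpoints lie together in some bag; and for every vertex, the bags containing it form a connected subtree. Here vertex 5 appears in no bag, so the decomposition is invalid.

No — vertex 5 appears in no bag.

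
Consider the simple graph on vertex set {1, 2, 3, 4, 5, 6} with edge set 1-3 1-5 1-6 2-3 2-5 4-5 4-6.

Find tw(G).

2

A width-2 tree decomposition is:
Bags: B1 = {1, 4, 6}  B2 = {1, 4, 5}  B3 = {1, 3, 5}  B4 = {2, 3, 5}
Tree: B1–B2, B2–B3, B3–B4
The largest bag has 3 vertices, giving width 2; this decomposition certifies tw(G) ≤ 2. Since 6–4–5–1–6 is a cycle in G, G is not acyclic. Forests are exactly the graphs of treewidth ≤ 1, so tw(G) ≥ 2. The upper and lower bounds meet at 2, so that is the treewidth.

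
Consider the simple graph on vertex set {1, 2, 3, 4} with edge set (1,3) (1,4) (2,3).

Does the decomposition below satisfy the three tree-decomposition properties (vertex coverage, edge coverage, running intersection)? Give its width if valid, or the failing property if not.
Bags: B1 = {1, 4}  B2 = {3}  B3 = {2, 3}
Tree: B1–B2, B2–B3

No — edge (1,3) lies in no bag.

A tree decomposition must satisfy three properties: every vertex lies in some bag; for every edge, both endpoints lie together in some bag; and for every vertex, the bags containing it form a connected subtree. Here edge (1,3) lies in no bag, so the decomposition is invalid.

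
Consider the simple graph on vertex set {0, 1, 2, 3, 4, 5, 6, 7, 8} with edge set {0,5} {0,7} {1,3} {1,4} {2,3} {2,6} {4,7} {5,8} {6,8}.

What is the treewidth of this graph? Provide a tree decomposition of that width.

Treewidth 2.
One such decomposition:
Bags: B1 = {1, 4, 7}  B2 = {0, 1, 7}  B3 = {0, 1, 5}  B4 = {1, 5, 8}  B5 = {1, 6, 8}  B6 = {1, 2, 6}  B7 = {1, 2, 3}
Tree: B1–B2, B2–B3, B3–B4, B4–B5, B5–B6, B6–B7

Every bag has size at most 3, so the width is 3 − 1 = 2 and tw(G) ≤ 2. The edges 1–4–7–0–5–8–6–2–3–1 form a cycle, so G is not a tree and its treewidth is at least 2. The upper and lower bounds meet at 2, so that is the treewidth.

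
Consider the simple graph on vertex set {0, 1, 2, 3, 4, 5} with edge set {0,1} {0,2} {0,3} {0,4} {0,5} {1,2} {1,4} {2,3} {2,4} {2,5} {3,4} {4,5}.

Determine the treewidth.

A width-3 tree decomposition is:
Bags: B1 = {0, 2, 3, 4}  B2 = {0, 2, 4, 5}  B3 = {0, 1, 2, 4}
Tree: B1–B2, B1–B3
Each bag holds 4 vertices, so the decomposition has width 3, which upper-bounds the treewidth. On the other hand G contains the 4-clique {0, 1, 2, 4}. A clique must lie in a single bag of any decomposition, so no decomposition can have width below 3. Hence tw(G) = 3 exactly.

3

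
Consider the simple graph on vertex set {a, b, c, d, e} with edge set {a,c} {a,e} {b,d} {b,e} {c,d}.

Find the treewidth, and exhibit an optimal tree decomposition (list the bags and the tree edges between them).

The largest bag has 3 vertices, giving width 2; this decomposition certifies tw(G) ≤ 2. Since a–e–b–d–c–a is a cycle in G, G is not acyclic. Forests are exactly the graphs of treewidth ≤ 1, so tw(G) ≥ 2. Hence tw(G) = 2 exactly.

Treewidth 2.
One such decomposition:
Bags: B1 = {a, b, e}  B2 = {a, b, d}  B3 = {a, c, d}
Tree: B1–B2, B2–B3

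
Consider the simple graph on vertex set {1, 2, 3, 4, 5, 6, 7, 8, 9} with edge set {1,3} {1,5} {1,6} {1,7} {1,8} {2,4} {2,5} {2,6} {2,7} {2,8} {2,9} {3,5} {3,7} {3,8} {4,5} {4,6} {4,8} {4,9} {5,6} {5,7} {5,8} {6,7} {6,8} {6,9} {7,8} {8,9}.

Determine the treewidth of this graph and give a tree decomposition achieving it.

Treewidth 4.
Bags: B1 = {2, 5, 6, 7, 8}  B2 = {2, 4, 5, 6, 8}  B3 = {1, 5, 6, 7, 8}  B4 = {2, 4, 6, 8, 9}  B5 = {1, 3, 5, 7, 8}
Tree: B1–B2, B1–B3, B2–B4, B3–B5

The largest bag has 5 vertices, giving width 4; this decomposition certifies tw(G) ≤ 4. On the other hand G contains the 5-clique {2, 4, 6, 8, 9}. A clique must lie in a single bag of any decomposition, so no decomposition can have width below 4. Combining the bounds, tw(G) = 4.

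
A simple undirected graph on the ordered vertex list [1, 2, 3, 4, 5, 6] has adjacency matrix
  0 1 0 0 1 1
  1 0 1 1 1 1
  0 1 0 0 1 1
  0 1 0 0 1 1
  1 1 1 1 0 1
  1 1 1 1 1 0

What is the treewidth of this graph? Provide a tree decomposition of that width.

Treewidth 3.
One optimal decomposition is:
Bags: B1 = {2, 3, 5, 6}  B2 = {2, 4, 5, 6}  B3 = {1, 2, 5, 6}
Tree: B1–B2, B1–B3

The largest bag has 4 vertices, giving width 3; this decomposition certifies tw(G) ≤ 3. For the lower bound, the 4 vertices {1, 2, 5, 6} are pairwise adjacent, and any tree decomposition puts a clique entirely inside one bag — forcing width ≥ 3. The upper and lower bounds meet at 3, so that is the treewidth.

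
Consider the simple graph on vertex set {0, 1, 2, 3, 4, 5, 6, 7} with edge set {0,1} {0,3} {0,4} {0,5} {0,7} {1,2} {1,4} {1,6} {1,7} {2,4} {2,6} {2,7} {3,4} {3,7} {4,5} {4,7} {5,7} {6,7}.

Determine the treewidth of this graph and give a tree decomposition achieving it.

Each bag holds 4 vertices, so the decomposition has width 3, which upper-bounds the treewidth. For the lower bound, the 4 vertices {0, 1, 4, 7} are pairwise adjacent, and any tree decomposition puts a clique entirely inside one bag — forcing width ≥ 3. Therefore the treewidth is 3.

Treewidth 3.
One such decomposition:
Bags: B1 = {0, 4, 5, 7}  B2 = {0, 1, 4, 7}  B3 = {1, 2, 4, 7}  B4 = {1, 2, 6, 7}  B5 = {0, 3, 4, 7}
Tree: B1–B2, B2–B3, B3–B4, B2–B5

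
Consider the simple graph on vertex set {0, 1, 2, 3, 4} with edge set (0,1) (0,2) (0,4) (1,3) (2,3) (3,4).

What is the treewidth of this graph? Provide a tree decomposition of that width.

Treewidth 2.
Bags: B1 = {0, 3, 4}  B2 = {0, 1, 3}  B3 = {0, 2, 3}
Tree: B1–B2, B2–B3

Each bag holds 3 vertices, so the decomposition has width 2, which upper-bounds the treewidth. Since 3–4–0–1–3 is a cycle in G, G is not acyclic. Forests are exactly the graphs of treewidth ≤ 1, so tw(G) ≥ 2. Combining the bounds, tw(G) = 2.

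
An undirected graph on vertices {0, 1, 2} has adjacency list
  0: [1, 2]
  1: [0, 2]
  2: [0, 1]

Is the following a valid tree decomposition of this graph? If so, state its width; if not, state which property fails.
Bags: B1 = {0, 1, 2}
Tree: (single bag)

Vertex coverage: the bags together contain {0, 1, 2}, the full vertex set. Edge coverage: each edge of G has both endpoints in at least one bag. Running intersection: for every vertex, the bags containing it form a connected subtree. All three properties hold, so this is a valid tree decomposition of width max|bag| − 1 = 2, and hence tw(G) ≤ 2.

Yes; width 2.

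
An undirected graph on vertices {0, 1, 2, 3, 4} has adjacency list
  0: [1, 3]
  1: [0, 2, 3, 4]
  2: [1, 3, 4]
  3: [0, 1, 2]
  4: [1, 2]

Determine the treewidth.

2

A width-2 tree decomposition is:
Bags: B1 = {1, 2, 3}  B2 = {0, 1, 3}  B3 = {1, 2, 4}
Tree: B1–B2, B1–B3
The largest bag has 3 vertices, giving width 2; this decomposition certifies tw(G) ≤ 2. For the lower bound, the 3 vertices {0, 1, 3} are pairwise adjacent, and any tree decomposition puts a clique entirely inside one bag — forcing width ≥ 2. Therefore the treewidth is 2.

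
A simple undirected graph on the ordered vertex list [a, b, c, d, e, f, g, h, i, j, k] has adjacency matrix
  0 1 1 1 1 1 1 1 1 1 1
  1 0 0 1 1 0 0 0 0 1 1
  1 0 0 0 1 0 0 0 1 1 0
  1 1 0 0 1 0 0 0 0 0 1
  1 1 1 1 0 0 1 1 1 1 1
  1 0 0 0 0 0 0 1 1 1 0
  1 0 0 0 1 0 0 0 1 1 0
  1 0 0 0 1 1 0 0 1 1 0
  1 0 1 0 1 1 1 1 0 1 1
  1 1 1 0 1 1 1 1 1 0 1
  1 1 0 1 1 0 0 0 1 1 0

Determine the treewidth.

4

A width-4 tree decomposition is:
Bags: B1 = {a, e, i, j, k}  B2 = {a, e, h, i, j}  B3 = {a, b, e, j, k}  B4 = {a, b, d, e, k}  B5 = {a, e, g, i, j}  B6 = {a, c, e, i, j}  B7 = {a, f, h, i, j}
Tree: B1–B2, B1–B3, B3–B4, B2–B5, B1–B6, B2–B7
Every bag has size at most 5, so the width is 5 − 1 = 4 and tw(G) ≤ 4. On the other hand G contains the 5-clique {a, b, d, e, k}. A clique must lie in a single bag of any decomposition, so no decomposition can have width below 4. Therefore the treewidth is 4.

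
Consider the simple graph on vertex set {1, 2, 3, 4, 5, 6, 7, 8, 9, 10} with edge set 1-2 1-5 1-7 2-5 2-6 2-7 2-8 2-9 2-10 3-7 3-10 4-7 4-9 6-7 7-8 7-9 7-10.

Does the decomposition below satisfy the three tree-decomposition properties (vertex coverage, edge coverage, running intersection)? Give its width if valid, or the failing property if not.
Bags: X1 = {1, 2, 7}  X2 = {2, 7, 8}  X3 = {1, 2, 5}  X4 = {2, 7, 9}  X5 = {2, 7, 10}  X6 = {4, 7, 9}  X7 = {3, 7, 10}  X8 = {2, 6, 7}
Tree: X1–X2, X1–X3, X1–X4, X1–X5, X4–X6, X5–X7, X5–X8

Checking the three conditions: (i) the bags cover all of {1, 2, 3, 4, 5, 6, 7, 8, 9, 10}; (ii) for each edge, some bag contains both endpoints; (iii) the bags containing any fixed vertex form a subtree. All hold, so the decomposition is valid with width 3 − 1 = 2.

Yes; width 2.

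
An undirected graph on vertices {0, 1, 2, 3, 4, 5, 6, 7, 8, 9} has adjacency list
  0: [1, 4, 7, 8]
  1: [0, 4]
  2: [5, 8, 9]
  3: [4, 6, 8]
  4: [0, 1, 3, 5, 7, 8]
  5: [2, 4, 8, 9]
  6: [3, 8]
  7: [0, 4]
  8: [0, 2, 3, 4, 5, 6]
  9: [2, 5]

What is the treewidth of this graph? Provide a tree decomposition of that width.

Treewidth 2.
Bags: B1 = {0, 4, 8}  B2 = {4, 5, 8}  B3 = {3, 4, 8}  B4 = {0, 4, 7}  B5 = {2, 5, 8}  B6 = {0, 1, 4}  B7 = {3, 6, 8}  B8 = {2, 5, 9}
Tree: B1–B2, B1–B3, B1–B4, B2–B5, B1–B6, B3–B7, B5–B8

The largest bag has 3 vertices, giving width 2; this decomposition certifies tw(G) ≤ 2. Conversely, {2, 5, 9} is a clique of size 3, and the vertices of any clique must share a bag in every tree decomposition; so some bag has ≥ 3 vertices and tw(G) ≥ 2. Hence tw(G) = 2 exactly.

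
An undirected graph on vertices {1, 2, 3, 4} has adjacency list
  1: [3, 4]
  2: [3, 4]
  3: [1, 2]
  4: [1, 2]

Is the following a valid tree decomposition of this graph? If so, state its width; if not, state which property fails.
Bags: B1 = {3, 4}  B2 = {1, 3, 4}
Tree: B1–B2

No — vertex 2 appears in no bag.

A tree decomposition must satisfy three properties: every vertex lies in some bag; for every edge, both endpoints lie together in some bag; and for every vertex, the bags containing it form a connected subtree. Here vertex 2 appears in no bag, so the decomposition is invalid.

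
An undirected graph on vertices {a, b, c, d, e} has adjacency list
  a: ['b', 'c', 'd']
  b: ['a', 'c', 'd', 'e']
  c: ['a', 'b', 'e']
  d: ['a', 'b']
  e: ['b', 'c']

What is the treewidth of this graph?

A width-2 tree decomposition is:
Bags: B1 = {a, b, c}  B2 = {b, c, e}  B3 = {a, b, d}
Tree: B1–B2, B1–B3
Each bag holds 3 vertices, so the decomposition has width 2, which upper-bounds the treewidth. On the other hand G contains the 3-clique {a, b, d}. A clique must lie in a single bag of any decomposition, so no decomposition can have width below 2. The upper and lower bounds meet at 2, so that is the treewidth.

2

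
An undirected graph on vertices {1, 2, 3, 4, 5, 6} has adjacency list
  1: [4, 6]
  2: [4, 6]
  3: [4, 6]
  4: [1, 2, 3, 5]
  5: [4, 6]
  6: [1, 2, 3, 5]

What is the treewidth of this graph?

A width-2 tree decomposition is:
Bags: B1 = {4, 5, 6}  B2 = {3, 4, 6}  B3 = {1, 4, 6}  B4 = {2, 4, 6}
Tree: B1–B2, B2–B3, B3–B4
Each bag holds 3 vertices, so the decomposition has width 2, which upper-bounds the treewidth. Since 5–4–3–6–5 is a cycle in G, G is not acyclic. Forests are exactly the graphs of treewidth ≤ 1, so tw(G) ≥ 2. Combining the bounds, tw(G) = 2.

2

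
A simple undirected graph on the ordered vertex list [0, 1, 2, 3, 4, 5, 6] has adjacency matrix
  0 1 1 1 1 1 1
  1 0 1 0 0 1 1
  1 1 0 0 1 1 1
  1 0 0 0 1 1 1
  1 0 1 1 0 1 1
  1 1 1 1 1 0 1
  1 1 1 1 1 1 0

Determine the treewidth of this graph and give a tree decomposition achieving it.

Every bag has size at most 5, so the width is 5 − 1 = 4 and tw(G) ≤ 4. On the other hand G contains the 5-clique {0, 1, 2, 5, 6}. A clique must lie in a single bag of any decomposition, so no decomposition can have width below 4. Hence tw(G) = 4 exactly.

Treewidth 4.
One such decomposition:
Bags: B1 = {0, 2, 4, 5, 6}  B2 = {0, 3, 4, 5, 6}  B3 = {0, 1, 2, 5, 6}
Tree: B1–B2, B1–B3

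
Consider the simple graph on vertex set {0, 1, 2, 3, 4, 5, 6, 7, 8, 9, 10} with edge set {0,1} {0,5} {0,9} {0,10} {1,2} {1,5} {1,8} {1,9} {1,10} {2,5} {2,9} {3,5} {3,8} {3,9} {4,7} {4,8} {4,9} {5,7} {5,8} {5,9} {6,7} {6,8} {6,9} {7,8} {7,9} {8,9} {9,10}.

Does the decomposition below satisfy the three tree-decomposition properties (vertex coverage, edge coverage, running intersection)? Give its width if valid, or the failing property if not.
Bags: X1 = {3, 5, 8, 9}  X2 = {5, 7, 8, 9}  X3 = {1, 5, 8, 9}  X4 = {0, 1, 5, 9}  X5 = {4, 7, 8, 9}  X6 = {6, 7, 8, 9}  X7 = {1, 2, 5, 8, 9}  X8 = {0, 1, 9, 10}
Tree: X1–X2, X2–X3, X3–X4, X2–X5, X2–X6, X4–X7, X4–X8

No — bags containing vertex 8 are not connected in the tree.

A tree decomposition must satisfy three properties: every vertex lies in some bag; for every edge, both endpoints lie together in some bag; and for every vertex, the bags containing it form a connected subtree. Here bags containing vertex 8 are not connected in the tree, so the decomposition is invalid.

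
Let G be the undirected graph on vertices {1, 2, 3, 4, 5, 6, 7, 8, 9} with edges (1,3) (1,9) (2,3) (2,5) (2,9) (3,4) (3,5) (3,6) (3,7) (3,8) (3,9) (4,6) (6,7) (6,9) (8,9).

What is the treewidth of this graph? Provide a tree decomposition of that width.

Treewidth 2.
One optimal decomposition is:
Bags: B1 = {3, 8, 9}  B2 = {1, 3, 9}  B3 = {3, 6, 9}  B4 = {2, 3, 9}  B5 = {3, 6, 7}  B6 = {3, 4, 6}  B7 = {2, 3, 5}
Tree: B1–B2, B1–B3, B3–B4, B3–B5, B3–B6, B4–B7

The largest bag has 3 vertices, giving width 2; this decomposition certifies tw(G) ≤ 2. Conversely, {3, 8, 9} is a clique of size 3, and the vertices of any clique must share a bag in every tree decomposition; so some bag has ≥ 3 vertices and tw(G) ≥ 2. Hence tw(G) = 2 exactly.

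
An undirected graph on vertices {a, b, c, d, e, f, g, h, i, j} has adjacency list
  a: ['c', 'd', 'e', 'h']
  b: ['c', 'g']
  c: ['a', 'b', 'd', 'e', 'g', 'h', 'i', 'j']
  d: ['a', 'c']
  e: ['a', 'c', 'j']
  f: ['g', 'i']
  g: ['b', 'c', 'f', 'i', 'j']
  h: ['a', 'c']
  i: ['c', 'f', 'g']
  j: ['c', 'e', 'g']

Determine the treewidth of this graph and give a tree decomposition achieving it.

Treewidth 2.
One optimal decomposition is:
Bags: B1 = {c, e, j}  B2 = {a, c, e}  B3 = {c, g, j}  B4 = {a, c, d}  B5 = {c, g, i}  B6 = {b, c, g}  B7 = {f, g, i}  B8 = {a, c, h}
Tree: B1–B2, B1–B3, B2–B4, B3–B5, B3–B6, B5–B7, B4–B8

Every bag has size at most 3, so the width is 3 − 1 = 2 and tw(G) ≤ 2. For the lower bound, the 3 vertices {a, c, d} are pairwise adjacent, and any tree decomposition puts a clique entirely inside one bag — forcing width ≥ 2. Hence tw(G) = 2 exactly.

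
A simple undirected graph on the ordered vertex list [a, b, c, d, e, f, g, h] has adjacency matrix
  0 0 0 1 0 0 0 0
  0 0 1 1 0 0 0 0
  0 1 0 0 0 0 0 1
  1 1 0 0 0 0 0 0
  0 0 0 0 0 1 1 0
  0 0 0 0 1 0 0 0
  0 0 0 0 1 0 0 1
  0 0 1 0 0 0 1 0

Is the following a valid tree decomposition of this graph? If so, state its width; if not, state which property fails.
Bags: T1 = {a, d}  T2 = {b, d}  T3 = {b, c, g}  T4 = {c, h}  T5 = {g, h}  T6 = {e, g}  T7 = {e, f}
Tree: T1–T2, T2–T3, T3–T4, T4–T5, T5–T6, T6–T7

A tree decomposition must satisfy three properties: every vertex lies in some bag; for every edge, both endpoints lie together in some bag; and for every vertex, the bags containing it form a connected subtree. Here bags containing vertex g are not connected in the tree, so the decomposition is invalid.

No — bags containing vertex g are not connected in the tree.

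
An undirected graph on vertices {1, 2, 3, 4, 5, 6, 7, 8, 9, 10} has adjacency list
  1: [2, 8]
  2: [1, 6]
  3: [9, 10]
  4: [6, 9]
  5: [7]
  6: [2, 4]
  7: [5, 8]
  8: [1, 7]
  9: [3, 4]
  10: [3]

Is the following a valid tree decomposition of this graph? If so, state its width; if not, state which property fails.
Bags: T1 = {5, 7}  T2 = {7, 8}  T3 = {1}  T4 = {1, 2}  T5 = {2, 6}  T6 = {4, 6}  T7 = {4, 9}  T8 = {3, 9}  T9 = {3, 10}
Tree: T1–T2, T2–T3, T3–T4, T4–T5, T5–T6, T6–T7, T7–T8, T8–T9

No — edge (8,1) lies in no bag.

A tree decomposition must satisfy three properties: every vertex lies in some bag; for every edge, both endpoints lie together in some bag; and for every vertex, the bags containing it form a connected subtree. Here edge (8,1) lies in no bag, so the decomposition is invalid.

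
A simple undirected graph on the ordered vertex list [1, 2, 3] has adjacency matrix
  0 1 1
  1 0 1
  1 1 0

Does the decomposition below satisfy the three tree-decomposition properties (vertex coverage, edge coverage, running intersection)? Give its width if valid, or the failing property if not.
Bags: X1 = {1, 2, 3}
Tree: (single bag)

Yes; width 2.

Vertex coverage: the bags together contain {1, 2, 3}, the full vertex set. Edge coverage: each edge of G has both endpoints in at least one bag. Running intersection: for every vertex, the bags containing it form a connected subtree. All three properties hold, so this is a valid tree decomposition of width max|bag| − 1 = 2, and hence tw(G) ≤ 2.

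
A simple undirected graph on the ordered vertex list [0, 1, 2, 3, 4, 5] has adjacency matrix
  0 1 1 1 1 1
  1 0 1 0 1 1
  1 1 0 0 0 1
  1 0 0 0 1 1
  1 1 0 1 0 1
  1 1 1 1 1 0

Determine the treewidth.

3

A width-3 tree decomposition is:
Bags: B1 = {0, 1, 4, 5}  B2 = {0, 3, 4, 5}  B3 = {0, 1, 2, 5}
Tree: B1–B2, B1–B3
Each bag holds 4 vertices, so the decomposition has width 3, which upper-bounds the treewidth. For the lower bound, the 4 vertices {0, 1, 2, 5} are pairwise adjacent, and any tree decomposition puts a clique entirely inside one bag — forcing width ≥ 3. Hence tw(G) = 3 exactly.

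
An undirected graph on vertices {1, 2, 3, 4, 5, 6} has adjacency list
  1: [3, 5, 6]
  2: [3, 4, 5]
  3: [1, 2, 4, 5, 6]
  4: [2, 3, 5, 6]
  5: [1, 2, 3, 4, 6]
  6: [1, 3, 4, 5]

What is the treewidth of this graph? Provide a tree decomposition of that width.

Treewidth 3.
One optimal decomposition is:
Bags: B1 = {3, 4, 5, 6}  B2 = {1, 3, 5, 6}  B3 = {2, 3, 4, 5}
Tree: B1–B2, B1–B3

The largest bag has 4 vertices, giving width 3; this decomposition certifies tw(G) ≤ 3. On the other hand G contains the 4-clique {1, 3, 5, 6}. A clique must lie in a single bag of any decomposition, so no decomposition can have width below 3. Hence tw(G) = 3 exactly.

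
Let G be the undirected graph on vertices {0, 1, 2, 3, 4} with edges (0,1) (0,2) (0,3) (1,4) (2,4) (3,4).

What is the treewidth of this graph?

A width-2 tree decomposition is:
Bags: B1 = {0, 3, 4}  B2 = {0, 1, 4}  B3 = {0, 2, 4}
Tree: B1–B2, B2–B3
Every bag has size at most 3, so the width is 3 − 1 = 2 and tw(G) ≤ 2. The edges 0–3–4–1–0 form a cycle, so G is not a tree and its treewidth is at least 2. Therefore the treewidth is 2.

2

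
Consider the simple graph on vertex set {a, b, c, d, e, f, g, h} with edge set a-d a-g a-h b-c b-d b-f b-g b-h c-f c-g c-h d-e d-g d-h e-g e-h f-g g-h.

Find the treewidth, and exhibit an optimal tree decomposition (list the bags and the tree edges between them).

Treewidth 3.
One optimal decomposition is:
Bags: B1 = {b, c, f, g}  B2 = {b, c, g, h}  B3 = {b, d, g, h}  B4 = {a, d, g, h}  B5 = {d, e, g, h}
Tree: B1–B2, B2–B3, B3–B4, B3–B5

The largest bag has 4 vertices, giving width 3; this decomposition certifies tw(G) ≤ 3. On the other hand G contains the 4-clique {d, e, g, h}. A clique must lie in a single bag of any decomposition, so no decomposition can have width below 3. Hence tw(G) = 3 exactly.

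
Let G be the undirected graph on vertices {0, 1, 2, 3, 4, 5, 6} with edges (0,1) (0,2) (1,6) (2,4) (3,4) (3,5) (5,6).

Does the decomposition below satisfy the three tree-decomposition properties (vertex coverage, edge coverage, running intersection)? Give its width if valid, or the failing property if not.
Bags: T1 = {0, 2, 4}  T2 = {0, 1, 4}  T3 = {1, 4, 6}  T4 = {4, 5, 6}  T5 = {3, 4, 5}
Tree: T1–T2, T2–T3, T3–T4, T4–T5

Yes; width 2.

Vertex coverage: the bags together contain {0, 1, 2, 3, 4, 5, 6}, the full vertex set. Edge coverage: each edge of G has both endpoints in at least one bag. Running intersection: for every vertex, the bags containing it form a connected subtree. All three properties hold, so this is a valid tree decomposition of width max|bag| − 1 = 2, and hence tw(G) ≤ 2.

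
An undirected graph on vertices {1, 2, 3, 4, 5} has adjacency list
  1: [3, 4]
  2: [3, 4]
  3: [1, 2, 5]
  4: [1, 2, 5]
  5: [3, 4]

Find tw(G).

A width-2 tree decomposition is:
Bags: B1 = {2, 3, 4}  B2 = {3, 4, 5}  B3 = {1, 3, 4}
Tree: B1–B2, B2–B3
Each bag holds 3 vertices, so the decomposition has width 2, which upper-bounds the treewidth. The edges 2–4–5–3–2 form a cycle, so G is not a tree and its treewidth is at least 2. Therefore the treewidth is 2.

2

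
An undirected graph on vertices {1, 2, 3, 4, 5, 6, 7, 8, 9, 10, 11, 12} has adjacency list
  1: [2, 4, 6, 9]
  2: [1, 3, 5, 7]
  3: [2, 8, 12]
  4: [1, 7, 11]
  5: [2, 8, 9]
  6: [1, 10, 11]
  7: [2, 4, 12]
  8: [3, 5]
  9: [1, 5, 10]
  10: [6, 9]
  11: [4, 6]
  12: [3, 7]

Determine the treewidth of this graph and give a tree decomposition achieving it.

The largest bag has 4 vertices, giving width 3; this decomposition certifies tw(G) ≤ 3. For the lower bound: the 4 vertex sets {3,8,12}, {7}, {2}, {1,4,5,9} are disjoint, each induces a connected subgraph, and every pair is joined by at least one edge of G. Contracting each set to a single vertex therefore yields K_{4} as a minor, and since treewidth is minor-monotone, tw(G) ≥ tw(K_{4}) = 3. Hence tw(G) = 3 exactly.

Treewidth 3.
Bags: B1 = {3, 7, 8, 12}  B2 = {2, 3, 7, 8}  B3 = {2, 5, 7, 8}  B4 = {2, 4, 5, 7}  B5 = {1, 2, 4, 5}  B6 = {1, 4, 5, 9}  B7 = {1, 4, 9, 11}  B8 = {1, 6, 9, 11}  B9 = {6, 9, 10, 11}
Tree: B1–B2, B2–B3, B3–B4, B4–B5, B5–B6, B6–B7, B7–B8, B8–B9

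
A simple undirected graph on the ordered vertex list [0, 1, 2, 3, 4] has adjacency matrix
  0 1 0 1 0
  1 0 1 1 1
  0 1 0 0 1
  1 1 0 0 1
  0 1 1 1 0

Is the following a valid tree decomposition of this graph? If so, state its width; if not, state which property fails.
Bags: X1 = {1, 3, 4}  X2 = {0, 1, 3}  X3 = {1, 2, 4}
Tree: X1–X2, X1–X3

Vertex coverage: the bags together contain {0, 1, 2, 3, 4}, the full vertex set. Edge coverage: each edge of G has both endpoints in at least one bag. Running intersection: for every vertex, the bags containing it form a connected subtree. All three properties hold, so this is a valid tree decomposition of width max|bag| − 1 = 2, and hence tw(G) ≤ 2.

Yes; width 2.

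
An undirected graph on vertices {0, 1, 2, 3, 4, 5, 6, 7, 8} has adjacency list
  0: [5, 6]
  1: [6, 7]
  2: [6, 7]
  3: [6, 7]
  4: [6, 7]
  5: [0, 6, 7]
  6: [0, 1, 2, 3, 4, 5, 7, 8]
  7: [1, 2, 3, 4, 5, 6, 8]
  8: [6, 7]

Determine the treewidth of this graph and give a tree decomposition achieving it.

Treewidth 2.
Bags: B1 = {4, 6, 7}  B2 = {6, 7, 8}  B3 = {2, 6, 7}  B4 = {5, 6, 7}  B5 = {0, 5, 6}  B6 = {3, 6, 7}  B7 = {1, 6, 7}
Tree: B1–B2, B2–B3, B1–B4, B4–B5, B2–B6, B6–B7

The largest bag has 3 vertices, giving width 2; this decomposition certifies tw(G) ≤ 2. For the lower bound, the 3 vertices {0, 5, 6} are pairwise adjacent, and any tree decomposition puts a clique entirely inside one bag — forcing width ≥ 2. Combining the bounds, tw(G) = 2.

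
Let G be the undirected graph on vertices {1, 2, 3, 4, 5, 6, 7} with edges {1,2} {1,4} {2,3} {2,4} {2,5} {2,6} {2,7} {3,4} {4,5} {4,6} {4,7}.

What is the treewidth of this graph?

A width-2 tree decomposition is:
Bags: B1 = {2, 3, 4}  B2 = {2, 4, 5}  B3 = {1, 2, 4}  B4 = {2, 4, 7}  B5 = {2, 4, 6}
Tree: B1–B2, B2–B3, B1–B4, B3–B5
The largest bag has 3 vertices, giving width 2; this decomposition certifies tw(G) ≤ 2. Conversely, {1, 2, 4} is a clique of size 3, and the vertices of any clique must share a bag in every tree decomposition; so some bag has ≥ 3 vertices and tw(G) ≥ 2. Therefore the treewidth is 2.

2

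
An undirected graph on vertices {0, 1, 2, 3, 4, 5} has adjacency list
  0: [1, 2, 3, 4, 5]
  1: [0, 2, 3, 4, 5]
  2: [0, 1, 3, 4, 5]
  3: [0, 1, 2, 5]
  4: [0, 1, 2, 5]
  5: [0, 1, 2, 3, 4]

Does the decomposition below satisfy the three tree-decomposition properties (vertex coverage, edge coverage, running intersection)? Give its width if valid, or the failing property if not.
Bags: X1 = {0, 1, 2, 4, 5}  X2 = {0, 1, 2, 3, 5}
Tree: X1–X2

Checking the three conditions: (i) the bags cover all of {0, 1, 2, 3, 4, 5}; (ii) for each edge, some bag contains both endpoints; (iii) the bags containing any fixed vertex form a subtree. All hold, so the decomposition is valid with width 5 − 1 = 4.

Yes; width 4.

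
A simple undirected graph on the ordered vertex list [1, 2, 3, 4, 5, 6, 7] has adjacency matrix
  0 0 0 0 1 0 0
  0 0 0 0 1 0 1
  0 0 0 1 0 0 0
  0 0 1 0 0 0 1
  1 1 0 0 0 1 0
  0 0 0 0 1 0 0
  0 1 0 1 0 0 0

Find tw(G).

A width-1 tree decomposition is:
Bags: B1 = {2, 7}  B2 = {2, 5}  B3 = {1, 5}  B4 = {4, 7}  B5 = {5, 6}  B6 = {3, 4}
Tree: B1–B2, B2–B3, B1–B4, B2–B5, B4–B6
The largest bag has 2 vertices, giving width 1; this decomposition certifies tw(G) ≤ 1. G has an edge, so its treewidth is at least 1. The upper and lower bounds meet at 1, so that is the treewidth.

1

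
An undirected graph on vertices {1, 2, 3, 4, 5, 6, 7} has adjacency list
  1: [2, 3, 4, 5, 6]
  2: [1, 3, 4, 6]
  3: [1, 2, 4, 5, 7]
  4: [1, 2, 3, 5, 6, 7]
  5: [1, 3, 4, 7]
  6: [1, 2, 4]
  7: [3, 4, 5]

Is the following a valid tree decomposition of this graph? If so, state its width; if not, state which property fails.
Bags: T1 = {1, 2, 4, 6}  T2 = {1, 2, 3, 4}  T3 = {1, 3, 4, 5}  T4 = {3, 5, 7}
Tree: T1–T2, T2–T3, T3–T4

No — edge (4,7) lies in no bag.

A tree decomposition must satisfy three properties: every vertex lies in some bag; for every edge, both endpoints lie together in some bag; and for every vertex, the bags containing it form a connected subtree. Here edge (4,7) lies in no bag, so the decomposition is invalid.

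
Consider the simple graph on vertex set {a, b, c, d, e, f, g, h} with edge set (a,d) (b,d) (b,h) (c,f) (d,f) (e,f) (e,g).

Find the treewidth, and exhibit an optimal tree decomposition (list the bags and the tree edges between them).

Treewidth 1.
Bags: B1 = {e, f}  B2 = {d, f}  B3 = {b, d}  B4 = {b, h}  B5 = {e, g}  B6 = {c, f}  B7 = {a, d}
Tree: B1–B2, B2–B3, B3–B4, B1–B5, B2–B6, B3–B7

The largest bag has 2 vertices, giving width 1; this decomposition certifies tw(G) ≤ 1. Any graph with an edge has treewidth ≥ 1, and G has the edge f–e. Combining the bounds, tw(G) = 1.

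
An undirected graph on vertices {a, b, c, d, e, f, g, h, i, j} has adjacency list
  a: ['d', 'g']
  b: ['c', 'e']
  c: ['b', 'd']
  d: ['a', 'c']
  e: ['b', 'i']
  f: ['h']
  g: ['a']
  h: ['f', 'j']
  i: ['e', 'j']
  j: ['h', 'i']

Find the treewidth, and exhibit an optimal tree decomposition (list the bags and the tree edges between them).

Treewidth 1.
One optimal decomposition is:
Bags: B1 = {f, h}  B2 = {h, j}  B3 = {i, j}  B4 = {e, i}  B5 = {b, e}  B6 = {b, c}  B7 = {c, d}  B8 = {a, d}  B9 = {a, g}
Tree: B1–B2, B2–B3, B3–B4, B4–B5, B5–B6, B6–B7, B7–B8, B8–B9

Each bag holds 2 vertices, so the decomposition has width 1, which upper-bounds the treewidth. Any graph with an edge has treewidth ≥ 1, and G has the edge f–h. Combining the bounds, tw(G) = 1.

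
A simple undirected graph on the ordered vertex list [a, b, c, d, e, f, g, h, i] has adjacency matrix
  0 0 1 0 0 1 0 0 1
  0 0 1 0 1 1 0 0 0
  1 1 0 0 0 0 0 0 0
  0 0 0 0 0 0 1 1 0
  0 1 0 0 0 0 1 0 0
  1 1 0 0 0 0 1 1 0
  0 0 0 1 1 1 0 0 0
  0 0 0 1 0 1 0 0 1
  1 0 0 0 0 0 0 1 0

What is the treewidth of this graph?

3

A width-3 tree decomposition is:
Bags: B1 = {a, d, h, i}  B2 = {a, d, f, h}  B3 = {a, d, f, g}  B4 = {a, c, f, g}  B5 = {b, c, f, g}  B6 = {b, c, e, g}
Tree: B1–B2, B2–B3, B3–B4, B4–B5, B5–B6
Each bag holds 4 vertices, so the decomposition has width 3, which upper-bounds the treewidth. For the lower bound: the 4 vertex sets {d,h,i}, {a}, {f}, {b,c,e,g} are disjoint, each induces a connected subgraph, and every pair is joined by at least one edge of G. Contracting each set to a single vertex therefore yields K_{4} as a minor, and since treewidth is minor-monotone, tw(G) ≥ tw(K_{4}) = 3. The upper and lower bounds meet at 3, so that is the treewidth.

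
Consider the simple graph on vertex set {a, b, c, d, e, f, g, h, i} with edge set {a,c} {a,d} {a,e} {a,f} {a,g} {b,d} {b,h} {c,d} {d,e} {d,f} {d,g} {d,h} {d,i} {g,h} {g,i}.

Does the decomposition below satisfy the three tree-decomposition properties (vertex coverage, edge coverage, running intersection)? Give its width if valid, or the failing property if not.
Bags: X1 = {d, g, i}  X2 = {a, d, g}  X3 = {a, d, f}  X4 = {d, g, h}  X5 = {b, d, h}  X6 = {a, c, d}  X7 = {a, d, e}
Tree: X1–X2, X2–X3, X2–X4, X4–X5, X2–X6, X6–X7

Vertex coverage: the bags together contain {a, b, c, d, e, f, g, h, i}, the full vertex set. Edge coverage: each edge of G has both endpoints in at least one bag. Running intersection: for every vertex, the bags containing it form a connected subtree. All three properties hold, so this is a valid tree decomposition of width max|bag| − 1 = 2, and hence tw(G) ≤ 2.

Yes; width 2.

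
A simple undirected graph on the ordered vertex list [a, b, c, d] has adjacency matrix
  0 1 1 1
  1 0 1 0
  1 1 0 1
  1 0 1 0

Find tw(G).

A width-2 tree decomposition is:
Bags: B1 = {a, c, d}  B2 = {a, b, c}
Tree: B1–B2
Every bag has size at most 3, so the width is 3 − 1 = 2 and tw(G) ≤ 2. On the other hand G contains the 3-clique {a, c, d}. A clique must lie in a single bag of any decomposition, so no decomposition can have width below 2. Hence tw(G) = 2 exactly.

2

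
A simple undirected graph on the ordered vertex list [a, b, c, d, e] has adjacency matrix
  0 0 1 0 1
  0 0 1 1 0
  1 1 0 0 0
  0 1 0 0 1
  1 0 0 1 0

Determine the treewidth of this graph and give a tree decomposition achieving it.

Every bag has size at most 3, so the width is 3 − 1 = 2 and tw(G) ≤ 2. The edges a–c–b–d–e–a form a cycle, so G is not a tree and its treewidth is at least 2. Hence tw(G) = 2 exactly.

Treewidth 2.
Bags: B1 = {a, b, c}  B2 = {a, b, d}  B3 = {a, d, e}
Tree: B1–B2, B2–B3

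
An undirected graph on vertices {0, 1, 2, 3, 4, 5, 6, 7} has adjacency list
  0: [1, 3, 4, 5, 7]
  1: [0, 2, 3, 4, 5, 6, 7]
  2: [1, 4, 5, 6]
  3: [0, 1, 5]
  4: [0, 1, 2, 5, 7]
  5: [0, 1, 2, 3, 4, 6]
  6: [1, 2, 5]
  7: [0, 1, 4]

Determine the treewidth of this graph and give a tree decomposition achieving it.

Treewidth 3.
Bags: B1 = {0, 1, 4, 5}  B2 = {1, 2, 4, 5}  B3 = {1, 2, 5, 6}  B4 = {0, 1, 3, 5}  B5 = {0, 1, 4, 7}
Tree: B1–B2, B2–B3, B1–B4, B1–B5

Each bag holds 4 vertices, so the decomposition has width 3, which upper-bounds the treewidth. On the other hand G contains the 4-clique {0, 1, 3, 5}. A clique must lie in a single bag of any decomposition, so no decomposition can have width below 3. Combining the bounds, tw(G) = 3.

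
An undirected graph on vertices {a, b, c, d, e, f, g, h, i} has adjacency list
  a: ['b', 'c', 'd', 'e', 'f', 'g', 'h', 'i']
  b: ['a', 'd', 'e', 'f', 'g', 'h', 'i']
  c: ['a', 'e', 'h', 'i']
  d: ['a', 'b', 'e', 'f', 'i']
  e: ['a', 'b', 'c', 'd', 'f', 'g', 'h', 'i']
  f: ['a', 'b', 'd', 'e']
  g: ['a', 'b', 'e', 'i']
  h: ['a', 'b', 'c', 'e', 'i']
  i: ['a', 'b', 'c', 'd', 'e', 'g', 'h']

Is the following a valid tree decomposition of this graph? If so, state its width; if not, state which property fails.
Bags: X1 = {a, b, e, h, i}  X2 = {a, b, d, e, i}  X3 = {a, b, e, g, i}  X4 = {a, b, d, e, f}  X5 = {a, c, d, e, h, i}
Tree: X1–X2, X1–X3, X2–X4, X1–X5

No — bags containing vertex d are not connected in the tree.

A tree decomposition must satisfy three properties: every vertex lies in some bag; for every edge, both endpoints lie together in some bag; and for every vertex, the bags containing it form a connected subtree. Here bags containing vertex d are not connected in the tree, so the decomposition is invalid.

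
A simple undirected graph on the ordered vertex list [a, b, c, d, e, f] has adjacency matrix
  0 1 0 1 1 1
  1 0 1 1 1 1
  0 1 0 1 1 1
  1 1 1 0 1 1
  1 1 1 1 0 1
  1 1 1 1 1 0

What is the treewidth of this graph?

A width-4 tree decomposition is:
Bags: B1 = {b, c, d, e, f}  B2 = {a, b, d, e, f}
Tree: B1–B2
Each bag holds 5 vertices, so the decomposition has width 4, which upper-bounds the treewidth. For the lower bound, the 5 vertices {b, c, d, e, f} are pairwise adjacent, and any tree decomposition puts a clique entirely inside one bag — forcing width ≥ 4. Hence tw(G) = 4 exactly.

4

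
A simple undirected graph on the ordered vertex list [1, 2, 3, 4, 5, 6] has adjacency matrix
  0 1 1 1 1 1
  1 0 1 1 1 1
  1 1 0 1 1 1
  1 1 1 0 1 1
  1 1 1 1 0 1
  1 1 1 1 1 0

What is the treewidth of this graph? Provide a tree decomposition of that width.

Treewidth 5.
One optimal decomposition is:
Bags: B1 = {1, 2, 3, 4, 5, 6}
Tree: (single bag)

A single bag containing all 6 vertices is trivially a valid decomposition of width 5. Conversely, {1, 2, 3, 4, 5, 6} is a clique of size 6, and the vertices of any clique must share a bag in every tree decomposition; so some bag has ≥ 6 vertices and tw(G) ≥ 5. Hence tw(G) = 5 exactly.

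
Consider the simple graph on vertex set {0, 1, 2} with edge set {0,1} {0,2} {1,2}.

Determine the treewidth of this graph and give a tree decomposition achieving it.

With just one bag of size 3, the width is 3 − 1 = 2, so tw(G) ≤ 2. On the other hand G contains the 3-clique {0, 1, 2}. A clique must lie in a single bag of any decomposition, so no decomposition can have width below 2. The upper and lower bounds meet at 2, so that is the treewidth.

Treewidth 2.
Bags: B1 = {0, 1, 2}
Tree: (single bag)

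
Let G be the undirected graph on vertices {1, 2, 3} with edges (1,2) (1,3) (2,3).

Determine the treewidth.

2

A width-2 tree decomposition is:
Bags: B1 = {1, 2, 3}
Tree: (single bag)
A single bag containing all 3 vertices is trivially a valid decomposition of width 2. On the other hand G contains the 3-clique {1, 2, 3}. A clique must lie in a single bag of any decomposition, so no decomposition can have width below 2. Combining the bounds, tw(G) = 2.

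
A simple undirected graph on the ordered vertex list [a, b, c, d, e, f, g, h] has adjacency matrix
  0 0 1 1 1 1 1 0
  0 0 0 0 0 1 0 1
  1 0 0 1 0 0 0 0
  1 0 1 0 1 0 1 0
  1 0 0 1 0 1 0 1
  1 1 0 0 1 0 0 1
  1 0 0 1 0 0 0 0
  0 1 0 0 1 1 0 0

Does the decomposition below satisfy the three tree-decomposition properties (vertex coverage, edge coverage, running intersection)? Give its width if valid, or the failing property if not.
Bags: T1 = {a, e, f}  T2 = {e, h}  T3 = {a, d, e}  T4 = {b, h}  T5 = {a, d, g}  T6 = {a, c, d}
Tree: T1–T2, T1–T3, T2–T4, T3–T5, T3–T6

No — edge (f,h) lies in no bag.

A tree decomposition must satisfy three properties: every vertex lies in some bag; for every edge, both endpoints lie together in some bag; and for every vertex, the bags containing it form a connected subtree. Here edge (f,h) lies in no bag, so the decomposition is invalid.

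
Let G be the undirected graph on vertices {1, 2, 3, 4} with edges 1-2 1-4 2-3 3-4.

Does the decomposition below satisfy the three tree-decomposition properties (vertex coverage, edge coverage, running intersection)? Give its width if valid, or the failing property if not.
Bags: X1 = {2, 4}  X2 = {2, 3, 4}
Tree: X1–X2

No — vertex 1 appears in no bag.

A tree decomposition must satisfy three properties: every vertex lies in some bag; for every edge, both endpoints lie together in some bag; and for every vertex, the bags containing it form a connected subtree. Here vertex 1 appears in no bag, so the decomposition is invalid.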